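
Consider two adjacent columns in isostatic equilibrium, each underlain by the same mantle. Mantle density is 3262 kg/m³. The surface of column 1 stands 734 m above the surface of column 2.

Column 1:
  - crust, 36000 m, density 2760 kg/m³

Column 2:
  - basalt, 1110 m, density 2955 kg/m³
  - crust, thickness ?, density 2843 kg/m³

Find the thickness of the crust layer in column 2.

36600 m

Take the compensation level at the base of the deeper column (depth z_c below the surface of column 1) and equate Σ ρ_i t_i down to z_c; mantle fills any gap and the z_c terms cancel.
Column 1: 36000×2760 + (z_c − 36000)×3262
Column 2: 734×0 + 1110×2955 + x×2843 + (z_c − 734 − 1110 − x)×3262
The z_c×3262 term appears on both sides and cancels. Collect the known terms of each column as K = Σ(ρt)_known − 3262 × (depth of known layers): K_1 = 99360000 − 3262×36000 = −18072000; K_2 = 3280050 − 3262×(734 + 1110) = −2735078.
Balance: K_1 = K_2 − x×(3262 − 2843), so x = (K_2 − K_1)/(3262 − 2843) = 15336900/419 = 36600 m.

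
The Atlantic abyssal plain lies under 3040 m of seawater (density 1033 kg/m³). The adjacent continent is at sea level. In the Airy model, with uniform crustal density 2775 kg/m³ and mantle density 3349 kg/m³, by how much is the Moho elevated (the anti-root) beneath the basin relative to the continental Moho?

Equating mass per unit area of the two columns: replacing crust with seawater at the top is compensated by replacing crust with mantle at the base: d (ρ_c − ρ_w) = a (ρ_m − ρ_c).
a = d (ρ_c − ρ_w)/(ρ_m − ρ_c) = 3040 m × 1742/574 = 9230 m.

9230 m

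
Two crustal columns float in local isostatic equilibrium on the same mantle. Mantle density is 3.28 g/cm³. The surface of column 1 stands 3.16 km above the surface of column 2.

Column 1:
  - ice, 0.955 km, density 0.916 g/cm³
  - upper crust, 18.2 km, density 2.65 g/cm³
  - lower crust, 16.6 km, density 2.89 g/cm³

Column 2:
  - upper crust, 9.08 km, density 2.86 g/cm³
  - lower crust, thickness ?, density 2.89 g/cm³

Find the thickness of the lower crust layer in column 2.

Take the compensation level at the base of the deeper column (depth z_c below the surface of column 1) and equate Σ ρ_i t_i down to z_c; mantle fills any gap and the z_c terms cancel.
Column 1: 0.955×0.916 + 18.2×2.65 + 16.6×2.89 + (z_c − 35.755)×3.28
Column 2: 3.16×0 + 9.08×2.86 + x×2.89 + (z_c − 3.16 − 9.08 − x)×3.28
The z_c×3.28 term appears on both sides and cancels. Collect the known terms of each column as K = Σ(ρt)_known − 3.28 × (depth of known layers): K_1 = 97.07878 − 3.28×35.755 = −20.19762; K_2 = 25.9688 − 3.28×(3.16 + 9.08) = −14.1784.
Balance: K_1 = K_2 − x×(3.28 − 2.89), so x = (K_2 − K_1)/(3.28 − 2.89) = 6.01922/0.39 = 15.4 km.

15.4 km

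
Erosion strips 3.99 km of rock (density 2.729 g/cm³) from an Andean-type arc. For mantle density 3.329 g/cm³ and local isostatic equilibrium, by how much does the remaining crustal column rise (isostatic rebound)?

3.27 km

Unloading: uplift u = e ρ_c/ρ_m = 3.99 km × 2.729/3.329 = 3.27 km.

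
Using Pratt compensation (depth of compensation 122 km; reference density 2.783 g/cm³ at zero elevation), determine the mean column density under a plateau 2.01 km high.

Pratt balance: ρ_ref D = ρ (D + h).
ρ = ρ_ref D/(D + h) = 2.783 × 122 km/(122 km + 2.01 km) = 2.74 g/cm³.

2.74 g/cm³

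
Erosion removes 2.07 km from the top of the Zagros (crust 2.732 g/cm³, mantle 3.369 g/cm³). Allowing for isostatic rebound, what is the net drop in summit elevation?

0.391 km

Rebound u = e ρ_c/ρ_m = 2.07 km × 2.732/3.369 = 1.679 km.
Net surface drop = e − u = 2.07 km − 1.679 km = e (ρ_m − ρ_c)/ρ_m = 0.391 km.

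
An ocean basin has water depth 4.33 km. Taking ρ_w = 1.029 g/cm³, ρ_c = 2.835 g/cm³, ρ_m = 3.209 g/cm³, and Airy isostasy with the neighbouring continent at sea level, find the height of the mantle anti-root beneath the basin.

Isostatic balance requires: replacing crust with seawater at the top is compensated by replacing crust with mantle at the base: d (ρ_c − ρ_w) = a (ρ_m − ρ_c).
a = d (ρ_c − ρ_w)/(ρ_m − ρ_c) = 4.33 km × 1.806/0.374 = 20.9 km.

20.9 km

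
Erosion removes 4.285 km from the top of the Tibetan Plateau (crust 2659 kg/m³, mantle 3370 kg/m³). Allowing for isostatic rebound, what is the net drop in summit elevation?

Rebound u = e ρ_c/ρ_m = 4.285 km × 2659/3370 = 3.381 km.
Net surface drop = e − u = 4.285 km − 3.381 km = e (ρ_m − ρ_c)/ρ_m = 0.904 km.

0.904 km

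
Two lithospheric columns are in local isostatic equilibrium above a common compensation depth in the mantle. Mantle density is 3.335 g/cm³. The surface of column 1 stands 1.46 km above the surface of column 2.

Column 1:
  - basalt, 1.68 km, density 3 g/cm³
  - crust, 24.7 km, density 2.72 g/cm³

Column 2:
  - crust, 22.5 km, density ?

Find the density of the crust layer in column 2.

Take the compensation level at the base of the deeper column (depth z_c below the surface of column 1) and equate Σ ρ_i t_i down to z_c; mantle fills any gap and the z_c terms cancel.
Column 1: 1.68×3 + 24.7×2.72 + (z_c − 26.38)×3.335
Column 2: 1.46×0 + 22.5×ρ + (z_c − 1.46 − 22.5)×3.335
The z_c×3.335 term appears on both sides and cancels. Collect the known terms of each column as K = Σ(ρt)_known − 3.335 × (depth of known layers): K_1 = 72.224 − 3.335×26.38 = −15.7533; K_2 = 0 − 3.335×(1.46 + 22.5) = −79.9066.
Balance: K_1 = K_2 + 22.5×ρ, so ρ = (K_1 − K_2)/22.5 = 64.1533/22.5 = 2.85 g/cm³.

2.85 g/cm³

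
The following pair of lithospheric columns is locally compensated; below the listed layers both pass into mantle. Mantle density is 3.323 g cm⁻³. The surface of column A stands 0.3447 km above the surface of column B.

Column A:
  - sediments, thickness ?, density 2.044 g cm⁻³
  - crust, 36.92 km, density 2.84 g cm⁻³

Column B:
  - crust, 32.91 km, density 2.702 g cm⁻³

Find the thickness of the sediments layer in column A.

2.93 km

Take the compensation level at the base of the deeper column (depth z_c below the surface of column A) and equate Σ ρ_i t_i down to z_c; mantle fills any gap and the z_c terms cancel.
Column A: x×2.044 + 36.92×2.84 + (z_c − 36.92 − x)×3.323
Column B: 0.3447×0 + 32.91×2.702 + (z_c − 0.3447 − 32.91)×3.323
The z_c×3.323 term appears on both sides and cancels. Collect the known terms of each column as K = Σ(ρt)_known − 3.323 × (depth of known layers): K_A = 104.8528 − 3.323×36.92 = −17.83236; K_B = 88.92282 − 3.323×(0.3447 + 32.91) = −21.5825481.
Balance: K_A − x×(3.323 − 2.044) = K_B, so x = (K_A − K_B)/(3.323 − 2.044) = 3.75019/1.279 = 2.93 km.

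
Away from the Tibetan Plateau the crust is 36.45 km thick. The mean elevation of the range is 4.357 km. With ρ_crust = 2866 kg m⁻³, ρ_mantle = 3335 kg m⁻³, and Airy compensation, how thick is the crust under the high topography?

67.4 km

Root depth r = h ρ_c / (ρ_m − ρ_c) = 4.357 km × 2866 / 469 = 26.63 km.
Total thickness = T + h + r = 36.45 km + 4.357 km + 26.63 km = 67.4 km.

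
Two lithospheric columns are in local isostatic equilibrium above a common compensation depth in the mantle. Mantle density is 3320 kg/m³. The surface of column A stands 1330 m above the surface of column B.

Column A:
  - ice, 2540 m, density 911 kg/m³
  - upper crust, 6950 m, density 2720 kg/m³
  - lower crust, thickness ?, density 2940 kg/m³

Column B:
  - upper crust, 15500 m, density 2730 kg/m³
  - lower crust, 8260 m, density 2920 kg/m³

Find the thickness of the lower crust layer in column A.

Take the compensation level at the base of the deeper column (depth z_c below the surface of column A) and equate Σ ρ_i t_i down to z_c; mantle fills any gap and the z_c terms cancel.
Column A: 2540×911 + 6950×2720 + x×2940 + (z_c − 9490 − x)×3320
Column B: 1330×0 + 15500×2730 + 8260×2920 + (z_c − 1330 − 23760)×3320
The z_c×3320 term appears on both sides and cancels. Collect the known terms of each column as K = Σ(ρt)_known − 3320 × (depth of known layers): K_A = 21217940 − 3320×9490 = −10288860; K_B = 66434200 − 3320×(1330 + 23760) = −16864600.
Balance: K_A − x×(3320 − 2940) = K_B, so x = (K_A − K_B)/(3320 − 2940) = 6575740/380 = 17300 m.

17300 m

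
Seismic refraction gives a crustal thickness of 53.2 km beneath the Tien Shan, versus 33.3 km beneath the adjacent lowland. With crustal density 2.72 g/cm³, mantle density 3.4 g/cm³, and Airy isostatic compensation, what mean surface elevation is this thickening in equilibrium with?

3.98 km

Excess crust Δ = 53.2 km − 33.3 km = 19.9 km, split between elevation h and root r with h + r = Δ.
Airy balance ρ_c h = (ρ_m − ρ_c) r gives r = h ρ_c/(ρ_m − ρ_c), so h (1 + ρ_c/(ρ_m − ρ_c)) = Δ, i.e. h = Δ (ρ_m − ρ_c)/ρ_m.
h = 19.9 km × 0.68/3.4 = 3.98 km.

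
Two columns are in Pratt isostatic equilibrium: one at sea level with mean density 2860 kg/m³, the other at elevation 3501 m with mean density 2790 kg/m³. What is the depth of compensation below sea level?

ρ_ref D = ρ (D + h) → D (ρ_ref − ρ) = ρ h.
D = ρ h/(ρ_ref − ρ) = 2790 × 3501 m/(2860 − 2790) = 140000 m.

140000 m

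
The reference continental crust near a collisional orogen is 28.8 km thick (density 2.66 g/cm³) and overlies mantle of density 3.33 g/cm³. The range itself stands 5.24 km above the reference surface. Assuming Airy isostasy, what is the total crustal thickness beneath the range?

54.8 km

Root depth r = h ρ_c / (ρ_m − ρ_c) = 5.24 km × 2.66 / 0.67 = 20.8 km.
Total thickness = T + h + r = 28.8 km + 5.24 km + 20.8 km = 54.8 km.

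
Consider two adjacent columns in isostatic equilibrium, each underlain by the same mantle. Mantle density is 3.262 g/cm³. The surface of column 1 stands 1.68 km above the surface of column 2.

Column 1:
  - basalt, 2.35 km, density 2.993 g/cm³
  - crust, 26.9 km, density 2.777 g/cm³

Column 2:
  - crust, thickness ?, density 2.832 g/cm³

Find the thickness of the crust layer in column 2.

19.1 km

Take the compensation level at the base of the deeper column (depth z_c below the surface of column 1) and equate Σ ρ_i t_i down to z_c; mantle fills any gap and the z_c terms cancel.
Column 1: 2.35×2.993 + 26.9×2.777 + (z_c − 29.25)×3.262
Column 2: 1.68×0 + x×2.832 + (z_c − 1.68 − 0 − x)×3.262
The z_c×3.262 term appears on both sides and cancels. Collect the known terms of each column as K = Σ(ρt)_known − 3.262 × (depth of known layers): K_1 = 81.73485 − 3.262×29.25 = −13.67865; K_2 = 0 − 3.262×(1.68 + 0) = −5.48016.
Balance: K_1 = K_2 − x×(3.262 − 2.832), so x = (K_2 − K_1)/(3.262 − 2.832) = 8.19849/0.43 = 19.1 km.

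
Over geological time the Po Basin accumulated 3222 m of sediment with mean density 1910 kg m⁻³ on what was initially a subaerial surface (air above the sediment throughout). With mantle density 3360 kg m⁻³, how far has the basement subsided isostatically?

1830 m

Subaerial load: s = t ρ_sed / ρ_m = 3222 m × 1910/3360 = 1830 m.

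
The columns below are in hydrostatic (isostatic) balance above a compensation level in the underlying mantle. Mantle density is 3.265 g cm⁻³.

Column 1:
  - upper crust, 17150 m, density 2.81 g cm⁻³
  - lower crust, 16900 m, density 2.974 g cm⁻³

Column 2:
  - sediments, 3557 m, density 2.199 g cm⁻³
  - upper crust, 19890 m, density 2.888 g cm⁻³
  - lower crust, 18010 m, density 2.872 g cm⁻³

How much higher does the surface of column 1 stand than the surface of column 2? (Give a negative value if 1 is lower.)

−1730 m

For any compensation level in the mantle, the mantle terms cancel and isostasy reduces to e = (Σt_1 − Σt_2) − (Σ(ρt)_1 − Σ(ρt)_2) / ρ_m.
Σt_1 = 34050 m; Σt_2 = 41457 m; Σ(ρt)_1 = 98452.1; Σ(ρt)_2 = 116988.883 (in m·g cm⁻³).
e = (34050 − 41457) − (98452.1 − 116988.883) / 3.265 = −1730 m.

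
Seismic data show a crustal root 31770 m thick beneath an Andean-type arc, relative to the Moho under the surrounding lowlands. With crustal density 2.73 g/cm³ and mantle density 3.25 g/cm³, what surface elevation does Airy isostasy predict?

For local isostatic compensation: ρ_c h = (ρ_m − ρ_c) r.
h = r (ρ_m − ρ_c) / ρ_c = 31770 m × (3.25 − 2.73) / 2.73 = 6050 m.

6050 m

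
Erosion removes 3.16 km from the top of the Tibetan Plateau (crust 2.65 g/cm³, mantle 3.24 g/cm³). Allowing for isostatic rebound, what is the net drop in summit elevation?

0.575 km

Rebound u = e ρ_c/ρ_m = 3.16 km × 2.65/3.24 = 2.585 km.
Net surface drop = e − u = 3.16 km − 2.585 km = e (ρ_m − ρ_c)/ρ_m = 0.575 km.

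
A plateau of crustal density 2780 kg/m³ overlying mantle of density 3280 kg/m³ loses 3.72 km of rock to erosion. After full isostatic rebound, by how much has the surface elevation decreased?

Rebound u = e ρ_c/ρ_m = 3.72 km × 2780/3280 = 3.153 km.
Net surface drop = e − u = 3.72 km − 3.153 km = e (ρ_m − ρ_c)/ρ_m = 0.567 km.

0.567 km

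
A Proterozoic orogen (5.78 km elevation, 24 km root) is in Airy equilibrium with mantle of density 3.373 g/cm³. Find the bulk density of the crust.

2.72 g/cm³

ρ_c h = (ρ_m − ρ_c) r → ρ_c (h + r) = ρ_m r → ρ_c = ρ_m r / (h + r).
ρ_c = 3.373 × 24 km / (5.78 km + 24 km) = 2.72 g/cm³.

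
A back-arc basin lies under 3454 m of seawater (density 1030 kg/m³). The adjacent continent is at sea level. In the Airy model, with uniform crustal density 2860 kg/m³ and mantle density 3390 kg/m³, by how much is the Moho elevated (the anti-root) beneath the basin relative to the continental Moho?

Equating mass per unit area of the two columns: replacing crust with seawater at the top is compensated by replacing crust with mantle at the base: d (ρ_c − ρ_w) = a (ρ_m − ρ_c).
a = d (ρ_c − ρ_w)/(ρ_m − ρ_c) = 3454 m × 1830/530 = 11900 m.

11900 m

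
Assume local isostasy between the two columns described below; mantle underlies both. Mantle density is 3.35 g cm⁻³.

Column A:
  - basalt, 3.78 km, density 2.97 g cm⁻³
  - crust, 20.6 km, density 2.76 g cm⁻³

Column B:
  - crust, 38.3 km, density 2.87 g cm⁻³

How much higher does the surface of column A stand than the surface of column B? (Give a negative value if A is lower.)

For any compensation level in the mantle, the mantle terms cancel and isostasy reduces to e = (Σt_A − Σt_B) − (Σ(ρt)_A − Σ(ρt)_B) / ρ_m.
Σt_A = 24.38 km; Σt_B = 38.3 km; Σ(ρt)_A = 68.0826; Σ(ρt)_B = 109.921 (in km·g cm⁻³).
e = (24.38 − 38.3) − (68.0826 − 109.921) / 3.35 = −1.43 km.

−1.43 km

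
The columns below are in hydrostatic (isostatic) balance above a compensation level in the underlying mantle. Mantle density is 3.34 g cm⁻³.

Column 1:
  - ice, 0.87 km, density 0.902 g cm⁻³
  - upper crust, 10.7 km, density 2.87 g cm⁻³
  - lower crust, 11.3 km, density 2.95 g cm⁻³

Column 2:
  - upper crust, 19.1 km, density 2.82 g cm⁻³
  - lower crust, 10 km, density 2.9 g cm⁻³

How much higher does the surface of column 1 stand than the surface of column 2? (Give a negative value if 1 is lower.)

For any compensation level in the mantle, the mantle terms cancel and isostasy reduces to e = (Σt_1 − Σt_2) − (Σ(ρt)_1 − Σ(ρt)_2) / ρ_m.
Σt_1 = 22.87 km; Σt_2 = 29.1 km; Σ(ρt)_1 = 64.82874; Σ(ρt)_2 = 82.862 (in km·g cm⁻³).
e = (22.87 − 29.1) − (64.82874 − 82.862) / 3.34 = −0.831 km.

−0.831 km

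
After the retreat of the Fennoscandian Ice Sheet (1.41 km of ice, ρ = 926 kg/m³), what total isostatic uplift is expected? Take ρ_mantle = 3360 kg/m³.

0.389 km

Removing the load lets mantle flow back in; uplift u satisfies ρ_ice t = ρ_m u.
u = t ρ_ice/ρ_m = 1.41 km × 926/3360 = 0.389 km.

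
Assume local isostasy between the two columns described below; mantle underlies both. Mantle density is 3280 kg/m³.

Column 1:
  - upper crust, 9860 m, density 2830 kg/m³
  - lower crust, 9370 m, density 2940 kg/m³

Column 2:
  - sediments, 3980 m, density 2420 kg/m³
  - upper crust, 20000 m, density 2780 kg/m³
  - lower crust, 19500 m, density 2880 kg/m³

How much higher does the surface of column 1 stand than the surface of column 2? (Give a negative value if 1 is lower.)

−4150 m

For any compensation level in the mantle, the mantle terms cancel and isostasy reduces to e = (Σt_1 − Σt_2) − (Σ(ρt)_1 − Σ(ρt)_2) / ρ_m.
Σt_1 = 19230 m; Σt_2 = 43480 m; Σ(ρt)_1 = 55451600; Σ(ρt)_2 = 121391600 (in m·kg/m³).
e = (19230 − 43480) − (55451600 − 121391600) / 3280 = −4150 m.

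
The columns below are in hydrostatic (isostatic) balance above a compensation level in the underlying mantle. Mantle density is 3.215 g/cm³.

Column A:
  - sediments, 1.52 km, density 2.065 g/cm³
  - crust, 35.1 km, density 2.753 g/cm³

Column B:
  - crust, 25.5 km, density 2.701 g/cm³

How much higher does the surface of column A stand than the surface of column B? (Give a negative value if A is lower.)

1.51 km

For any compensation level in the mantle, the mantle terms cancel and isostasy reduces to e = (Σt_A − Σt_B) − (Σ(ρt)_A − Σ(ρt)_B) / ρ_m.
Σt_A = 36.62 km; Σt_B = 25.5 km; Σ(ρt)_A = 99.7691; Σ(ρt)_B = 68.8755 (in km·g/cm³).
e = (36.62 − 25.5) − (99.7691 − 68.8755) / 3.215 = 1.51 km.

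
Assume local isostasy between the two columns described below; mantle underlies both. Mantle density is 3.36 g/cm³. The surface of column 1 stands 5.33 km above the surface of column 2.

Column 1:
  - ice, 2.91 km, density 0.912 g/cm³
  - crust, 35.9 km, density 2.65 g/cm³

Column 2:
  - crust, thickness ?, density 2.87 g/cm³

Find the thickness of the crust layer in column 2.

Take the compensation level at the base of the deeper column (depth z_c below the surface of column 1) and equate Σ ρ_i t_i down to z_c; mantle fills any gap and the z_c terms cancel.
Column 1: 2.91×0.912 + 35.9×2.65 + (z_c − 38.81)×3.36
Column 2: 5.33×0 + x×2.87 + (z_c − 5.33 − 0 − x)×3.36
The z_c×3.36 term appears on both sides and cancels. Collect the known terms of each column as K = Σ(ρt)_known − 3.36 × (depth of known layers): K_1 = 97.78892 − 3.36×38.81 = −32.61268; K_2 = 0 − 3.36×(5.33 + 0) = −17.9088.
Balance: K_1 = K_2 − x×(3.36 − 2.87), so x = (K_2 − K_1)/(3.36 − 2.87) = 14.7039/0.49 = 30 km.

30 km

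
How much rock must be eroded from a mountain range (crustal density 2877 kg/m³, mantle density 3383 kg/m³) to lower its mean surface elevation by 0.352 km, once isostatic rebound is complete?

Net drop Δ = e − u = e − e ρ_c/ρ_m = e (ρ_m − ρ_c)/ρ_m.
e = Δ ρ_m/(ρ_m − ρ_c) = 0.352 km × 3383/506 = 2.35 km.

2.35 km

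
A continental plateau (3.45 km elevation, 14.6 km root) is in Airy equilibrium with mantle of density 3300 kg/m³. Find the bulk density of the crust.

2670 kg/m³

ρ_c h = (ρ_m − ρ_c) r → ρ_c (h + r) = ρ_m r → ρ_c = ρ_m r / (h + r).
ρ_c = 3300 × 14.6 km / (3.45 km + 14.6 km) = 2670 kg/m³.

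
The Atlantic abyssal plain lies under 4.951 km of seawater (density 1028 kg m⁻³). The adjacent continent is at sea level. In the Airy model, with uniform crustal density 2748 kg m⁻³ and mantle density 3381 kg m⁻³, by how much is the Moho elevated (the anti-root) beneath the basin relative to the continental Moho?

For local isostatic compensation: replacing crust with seawater at the top is compensated by replacing crust with mantle at the base: d (ρ_c − ρ_w) = a (ρ_m − ρ_c).
a = d (ρ_c − ρ_w)/(ρ_m − ρ_c) = 4.951 km × 1720/633 = 13.5 km.

13.5 km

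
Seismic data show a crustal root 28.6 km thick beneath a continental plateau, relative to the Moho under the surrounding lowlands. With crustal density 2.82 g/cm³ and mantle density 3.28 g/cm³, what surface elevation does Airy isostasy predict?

4.67 km

In Airy isostatic equilibrium: ρ_c h = (ρ_m − ρ_c) r.
h = r (ρ_m − ρ_c) / ρ_c = 28.6 km × (3.28 − 2.82) / 2.82 = 4.67 km.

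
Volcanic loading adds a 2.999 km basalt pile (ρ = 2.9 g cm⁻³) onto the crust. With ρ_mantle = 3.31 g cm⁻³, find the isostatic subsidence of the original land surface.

2.63 km

Subaerial loading: s = t ρ_load / ρ_m.
s = 2.999 km × 2.9/3.31 = 2.63 km.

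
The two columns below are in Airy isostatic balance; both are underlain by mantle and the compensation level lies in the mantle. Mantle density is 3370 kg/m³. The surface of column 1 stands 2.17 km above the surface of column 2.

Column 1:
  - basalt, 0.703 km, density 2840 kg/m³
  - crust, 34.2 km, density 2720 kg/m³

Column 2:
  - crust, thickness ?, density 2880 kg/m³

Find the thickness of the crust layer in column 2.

Take the compensation level at the base of the deeper column (depth z_c below the surface of column 1) and equate Σ ρ_i t_i down to z_c; mantle fills any gap and the z_c terms cancel.
Column 1: 0.703×2840 + 34.2×2720 + (z_c − 34.903)×3370
Column 2: 2.17×0 + x×2880 + (z_c − 2.17 − 0 − x)×3370
The z_c×3370 term appears on both sides and cancels. Collect the known terms of each column as K = Σ(ρt)_known − 3370 × (depth of known layers): K_1 = 95020.52 − 3370×34.903 = −22602.59; K_2 = 0 − 3370×(2.17 + 0) = −7312.9.
Balance: K_1 = K_2 − x×(3370 − 2880), so x = (K_2 − K_1)/(3370 − 2880) = 15289.7/490 = 31.2 km.

31.2 km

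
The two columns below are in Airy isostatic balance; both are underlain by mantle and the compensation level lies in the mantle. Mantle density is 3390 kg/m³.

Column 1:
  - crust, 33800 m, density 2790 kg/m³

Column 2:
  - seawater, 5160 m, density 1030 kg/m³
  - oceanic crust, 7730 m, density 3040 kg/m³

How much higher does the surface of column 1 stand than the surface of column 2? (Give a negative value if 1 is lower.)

For any compensation level in the mantle, the mantle terms cancel and isostasy reduces to e = (Σt_1 − Σt_2) − (Σ(ρt)_1 − Σ(ρt)_2) / ρ_m.
Σt_1 = 33800 m; Σt_2 = 12890 m; Σ(ρt)_1 = 94302000; Σ(ρt)_2 = 28814000 (in m·kg/m³).
e = (33800 − 12890) − (94302000 − 28814000) / 3390 = 1590 m.

1590 m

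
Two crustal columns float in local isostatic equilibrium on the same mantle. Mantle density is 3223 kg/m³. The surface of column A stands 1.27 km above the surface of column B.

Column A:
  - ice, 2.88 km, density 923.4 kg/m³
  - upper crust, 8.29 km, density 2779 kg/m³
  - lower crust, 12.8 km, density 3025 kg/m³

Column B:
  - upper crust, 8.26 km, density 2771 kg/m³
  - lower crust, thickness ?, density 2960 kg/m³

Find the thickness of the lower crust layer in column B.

Take the compensation level at the base of the deeper column (depth z_c below the surface of column A) and equate Σ ρ_i t_i down to z_c; mantle fills any gap and the z_c terms cancel.
Column A: 2.88×923.4 + 8.29×2779 + 12.8×3025 + (z_c − 23.97)×3223
Column B: 1.27×0 + 8.26×2771 + x×2960 + (z_c − 1.27 − 8.26 − x)×3223
The z_c×3223 term appears on both sides and cancels. Collect the known terms of each column as K = Σ(ρt)_known − 3223 × (depth of known layers): K_A = 64417.302 − 3223×23.97 = −12838.008; K_B = 22888.46 − 3223×(1.27 + 8.26) = −7826.73.
Balance: K_A = K_B − x×(3223 − 2960), so x = (K_B − K_A)/(3223 − 2960) = 5011.28/263 = 19.1 km.

19.1 km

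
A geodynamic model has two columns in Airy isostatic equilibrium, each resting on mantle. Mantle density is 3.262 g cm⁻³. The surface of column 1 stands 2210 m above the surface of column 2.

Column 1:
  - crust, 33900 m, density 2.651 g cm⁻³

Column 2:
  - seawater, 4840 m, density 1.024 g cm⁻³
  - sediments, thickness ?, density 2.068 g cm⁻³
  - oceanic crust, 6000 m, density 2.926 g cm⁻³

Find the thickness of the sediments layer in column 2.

Take the compensation level at the base of the deeper column (depth z_c below the surface of column 1) and equate Σ ρ_i t_i down to z_c; mantle fills any gap and the z_c terms cancel.
Column 1: 33900×2.651 + (z_c − 33900)×3.262
Column 2: 2210×0 + 4840×1.024 + x×2.068 + 6000×2.926 + (z_c − 2210 − 10840 − x)×3.262
The z_c×3.262 term appears on both sides and cancels. Collect the known terms of each column as K = Σ(ρt)_known − 3.262 × (depth of known layers): K_1 = 89868.9 − 3.262×33900 = −20712.9; K_2 = 22512.16 − 3.262×(2210 + 10840) = −20056.94.
Balance: K_1 = K_2 − x×(3.262 − 2.068), so x = (K_2 − K_1)/(3.262 − 2.068) = 655.96/1.194 = 549 m.

549 m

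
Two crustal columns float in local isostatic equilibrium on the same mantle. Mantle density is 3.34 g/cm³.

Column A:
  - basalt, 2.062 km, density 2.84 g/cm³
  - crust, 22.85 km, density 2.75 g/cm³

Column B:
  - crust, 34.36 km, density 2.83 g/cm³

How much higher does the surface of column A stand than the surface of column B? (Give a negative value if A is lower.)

For any compensation level in the mantle, the mantle terms cancel and isostasy reduces to e = (Σt_A − Σt_B) − (Σ(ρt)_A − Σ(ρt)_B) / ρ_m.
Σt_A = 24.912 km; Σt_B = 34.36 km; Σ(ρt)_A = 68.69358; Σ(ρt)_B = 97.2388 (in km·g/cm³).
e = (24.912 − 34.36) − (68.69358 − 97.2388) / 3.34 = −0.902 km.

−0.902 km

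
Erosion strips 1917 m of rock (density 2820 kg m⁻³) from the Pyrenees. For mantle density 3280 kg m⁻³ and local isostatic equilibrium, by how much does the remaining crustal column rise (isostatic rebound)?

1650 m

Unloading: uplift u = e ρ_c/ρ_m = 1917 m × 2820/3280 = 1650 m.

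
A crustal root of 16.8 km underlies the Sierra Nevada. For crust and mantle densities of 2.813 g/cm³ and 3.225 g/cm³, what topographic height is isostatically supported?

2.46 km

Isostatic balance requires: ρ_c h = (ρ_m − ρ_c) r.
h = r (ρ_m − ρ_c) / ρ_c = 16.8 km × (3.225 − 2.813) / 2.813 = 2.46 km.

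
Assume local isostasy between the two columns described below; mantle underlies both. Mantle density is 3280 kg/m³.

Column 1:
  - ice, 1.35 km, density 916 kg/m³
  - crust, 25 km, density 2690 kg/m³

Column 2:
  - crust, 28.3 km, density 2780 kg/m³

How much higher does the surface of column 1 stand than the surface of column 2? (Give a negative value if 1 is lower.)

1.16 km

For any compensation level in the mantle, the mantle terms cancel and isostasy reduces to e = (Σt_1 − Σt_2) − (Σ(ρt)_1 − Σ(ρt)_2) / ρ_m.
Σt_1 = 26.35 km; Σt_2 = 28.3 km; Σ(ρt)_1 = 68486.6; Σ(ρt)_2 = 78674 (in km·kg/m³).
e = (26.35 − 28.3) − (68486.6 − 78674) / 3280 = 1.16 km.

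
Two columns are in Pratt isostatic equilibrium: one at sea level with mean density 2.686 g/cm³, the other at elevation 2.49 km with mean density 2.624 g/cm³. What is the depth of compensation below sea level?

ρ_ref D = ρ (D + h) → D (ρ_ref − ρ) = ρ h.
D = ρ h/(ρ_ref − ρ) = 2.624 × 2.49 km/(2.686 − 2.624) = 105 km.

105 km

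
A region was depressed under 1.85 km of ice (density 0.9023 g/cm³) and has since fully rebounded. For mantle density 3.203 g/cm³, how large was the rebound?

Removing the load lets mantle flow back in; uplift u satisfies ρ_ice t = ρ_m u.
u = t ρ_ice/ρ_m = 1.85 km × 0.9023/3.203 = 0.521 km.

0.521 km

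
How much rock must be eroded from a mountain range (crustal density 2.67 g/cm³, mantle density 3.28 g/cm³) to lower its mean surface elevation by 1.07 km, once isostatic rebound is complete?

Net drop Δ = e − u = e − e ρ_c/ρ_m = e (ρ_m − ρ_c)/ρ_m.
e = Δ ρ_m/(ρ_m − ρ_c) = 1.07 km × 3.28/0.61 = 5.75 km.

5.75 km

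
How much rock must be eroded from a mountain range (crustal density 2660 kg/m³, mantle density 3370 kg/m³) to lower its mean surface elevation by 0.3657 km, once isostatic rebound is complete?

Net drop Δ = e − u = e − e ρ_c/ρ_m = e (ρ_m − ρ_c)/ρ_m.
e = Δ ρ_m/(ρ_m − ρ_c) = 0.3657 km × 3370/710 = 1.74 km.

1.74 km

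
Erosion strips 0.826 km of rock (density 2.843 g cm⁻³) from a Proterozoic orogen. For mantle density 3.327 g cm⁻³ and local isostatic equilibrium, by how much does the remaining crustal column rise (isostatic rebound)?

Unloading: uplift u = e ρ_c/ρ_m = 0.826 km × 2.843/3.327 = 0.706 km.

0.706 km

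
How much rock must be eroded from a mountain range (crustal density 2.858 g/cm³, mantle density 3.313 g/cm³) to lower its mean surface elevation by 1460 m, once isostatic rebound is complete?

Net drop Δ = e − u = e − e ρ_c/ρ_m = e (ρ_m − ρ_c)/ρ_m.
e = Δ ρ_m/(ρ_m − ρ_c) = 1460 m × 3.313/0.455 = 10600 m.

10600 m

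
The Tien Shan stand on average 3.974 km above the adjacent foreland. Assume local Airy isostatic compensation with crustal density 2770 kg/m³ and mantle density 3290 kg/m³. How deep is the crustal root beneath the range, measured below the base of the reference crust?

21.2 km

Isostatic balance requires: the weight of the topography is balanced by the buoyancy of the root, ρ_c h = (ρ_m − ρ_c) r.
r = h · ρ_c / (ρ_m − ρ_c) = 3.974 km × 2770 / (3290 − 2770) = 21.2 km.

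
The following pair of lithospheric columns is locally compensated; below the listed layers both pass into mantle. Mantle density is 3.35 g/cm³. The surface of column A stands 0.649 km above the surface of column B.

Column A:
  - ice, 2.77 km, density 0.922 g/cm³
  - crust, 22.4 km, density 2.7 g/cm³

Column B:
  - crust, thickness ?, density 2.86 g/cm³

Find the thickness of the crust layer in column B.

39 km

Take the compensation level at the base of the deeper column (depth z_c below the surface of column A) and equate Σ ρ_i t_i down to z_c; mantle fills any gap and the z_c terms cancel.
Column A: 2.77×0.922 + 22.4×2.7 + (z_c − 25.17)×3.35
Column B: 0.649×0 + x×2.86 + (z_c − 0.649 − 0 − x)×3.35
The z_c×3.35 term appears on both sides and cancels. Collect the known terms of each column as K = Σ(ρt)_known − 3.35 × (depth of known layers): K_A = 63.03394 − 3.35×25.17 = −21.28556; K_B = 0 − 3.35×(0.649 + 0) = −2.17415.
Balance: K_A = K_B − x×(3.35 − 2.86), so x = (K_B − K_A)/(3.35 − 2.86) = 19.1114/0.49 = 39 km.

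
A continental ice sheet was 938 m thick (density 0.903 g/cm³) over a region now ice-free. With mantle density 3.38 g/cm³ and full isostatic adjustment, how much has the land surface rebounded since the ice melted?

Removing the load lets mantle flow back in; uplift u satisfies ρ_ice t = ρ_m u.
u = t ρ_ice/ρ_m = 938 m × 0.903/3.38 = 251 m.

251 m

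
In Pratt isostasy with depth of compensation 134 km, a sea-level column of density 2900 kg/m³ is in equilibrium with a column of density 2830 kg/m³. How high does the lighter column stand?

3.31 km

ρ_ref D = ρ (D + h) → h = D (ρ_ref − ρ)/ρ.
h = 134 km × (2900 − 2830)/2830 = 3.31 km.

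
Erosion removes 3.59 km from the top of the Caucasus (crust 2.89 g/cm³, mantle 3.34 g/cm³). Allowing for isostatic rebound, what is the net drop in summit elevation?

0.484 km

Rebound u = e ρ_c/ρ_m = 3.59 km × 2.89/3.34 = 3.106 km.
Net surface drop = e − u = 3.59 km − 3.106 km = e (ρ_m − ρ_c)/ρ_m = 0.484 km.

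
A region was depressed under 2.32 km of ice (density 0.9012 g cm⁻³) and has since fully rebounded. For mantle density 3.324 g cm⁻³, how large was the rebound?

Removing the load lets mantle flow back in; uplift u satisfies ρ_ice t = ρ_m u.
u = t ρ_ice/ρ_m = 2.32 km × 0.9012/3.324 = 0.629 km.

0.629 km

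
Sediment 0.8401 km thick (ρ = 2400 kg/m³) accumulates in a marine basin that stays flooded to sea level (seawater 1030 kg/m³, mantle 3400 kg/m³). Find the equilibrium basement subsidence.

Submarine loading: the sediment displaces seawater, and the subsidence is in turn flooded, so s (ρ_m − ρ_w) = t (ρ_sed − ρ_w).
s = 0.8401 km × (2400 − 1030) / (3400 − 1030) = 0.486 km.

0.486 km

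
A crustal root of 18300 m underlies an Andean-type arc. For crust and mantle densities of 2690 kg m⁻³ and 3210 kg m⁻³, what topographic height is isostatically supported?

3540 m

By Archimedes' principle applied to the lithosphere: ρ_c h = (ρ_m − ρ_c) r.
h = r (ρ_m − ρ_c) / ρ_c = 18300 m × (3210 − 2690) / 2690 = 3540 m.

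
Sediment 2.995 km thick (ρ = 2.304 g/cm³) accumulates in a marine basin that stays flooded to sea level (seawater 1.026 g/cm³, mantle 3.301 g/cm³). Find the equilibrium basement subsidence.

Submarine loading: the sediment displaces seawater, and the subsidence is in turn flooded, so s (ρ_m − ρ_w) = t (ρ_sed − ρ_w).
s = 2.995 km × (2.304 − 1.026) / (3.301 − 1.026) = 1.68 km.

1.68 km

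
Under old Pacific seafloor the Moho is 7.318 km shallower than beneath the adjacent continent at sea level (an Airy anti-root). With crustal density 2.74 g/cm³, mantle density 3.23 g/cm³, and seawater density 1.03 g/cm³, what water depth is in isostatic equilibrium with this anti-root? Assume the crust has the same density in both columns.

2.1 km

Replacing a thickness d of crust by seawater at the top must be balanced by replacing crust with mantle at the base: d (ρ_c − ρ_w) = a (ρ_m − ρ_c).
d = a (ρ_m − ρ_c)/(ρ_c − ρ_w) = 7.318 km × 0.49/1.71 = 2.1 km.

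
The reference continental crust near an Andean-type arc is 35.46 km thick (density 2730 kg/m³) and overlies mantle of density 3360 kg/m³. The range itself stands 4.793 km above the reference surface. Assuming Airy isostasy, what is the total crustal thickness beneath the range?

61 km

Root depth r = h ρ_c / (ρ_m − ρ_c) = 4.793 km × 2730 / 630 = 20.77 km.
Total thickness = T + h + r = 35.46 km + 4.793 km + 20.77 km = 61 km.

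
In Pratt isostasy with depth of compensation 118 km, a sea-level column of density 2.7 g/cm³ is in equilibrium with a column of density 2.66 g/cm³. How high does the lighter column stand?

ρ_ref D = ρ (D + h) → h = D (ρ_ref − ρ)/ρ.
h = 118 km × (2.7 − 2.66)/2.66 = 1.77 km.

1.77 km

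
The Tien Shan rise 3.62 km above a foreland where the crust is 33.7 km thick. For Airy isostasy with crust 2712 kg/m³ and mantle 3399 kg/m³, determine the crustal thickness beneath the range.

51.6 km

Root depth r = h ρ_c / (ρ_m − ρ_c) = 3.62 km × 2712 / 687 = 14.29 km.
Total thickness = T + h + r = 33.7 km + 3.62 km + 14.29 km = 51.6 km.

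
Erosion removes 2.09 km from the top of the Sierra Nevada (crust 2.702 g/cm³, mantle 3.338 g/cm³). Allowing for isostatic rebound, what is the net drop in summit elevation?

0.398 km

Rebound u = e ρ_c/ρ_m = 2.09 km × 2.702/3.338 = 1.692 km.
Net surface drop = e − u = 2.09 km − 1.692 km = e (ρ_m − ρ_c)/ρ_m = 0.398 km.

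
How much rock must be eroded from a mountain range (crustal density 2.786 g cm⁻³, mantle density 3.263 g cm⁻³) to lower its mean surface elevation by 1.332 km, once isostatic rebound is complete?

9.11 km

Net drop Δ = e − u = e − e ρ_c/ρ_m = e (ρ_m − ρ_c)/ρ_m.
e = Δ ρ_m/(ρ_m − ρ_c) = 1.332 km × 3.263/0.477 = 9.11 km.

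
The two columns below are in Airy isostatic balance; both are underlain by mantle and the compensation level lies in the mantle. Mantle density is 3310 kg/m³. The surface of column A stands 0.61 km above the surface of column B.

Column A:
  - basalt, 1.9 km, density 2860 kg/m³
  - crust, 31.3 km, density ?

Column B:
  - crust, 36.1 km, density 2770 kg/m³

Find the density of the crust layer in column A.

Take the compensation level at the base of the deeper column (depth z_c below the surface of column A) and equate Σ ρ_i t_i down to z_c; mantle fills any gap and the z_c terms cancel.
Column A: 1.9×2860 + 31.3×ρ + (z_c − 33.2)×3310
Column B: 0.61×0 + 36.1×2770 + (z_c − 0.61 − 36.1)×3310
The z_c×3310 term appears on both sides and cancels. Collect the known terms of each column as K = Σ(ρt)_known − 3310 × (depth of known layers): K_A = 5434 − 3310×33.2 = −104458; K_B = 99997 − 3310×(0.61 + 36.1) = −21513.1.
Balance: K_A + 31.3×ρ = K_B, so ρ = (K_B − K_A)/31.3 = 82944.9/31.3 = 2650 kg/m³.

2650 kg/m³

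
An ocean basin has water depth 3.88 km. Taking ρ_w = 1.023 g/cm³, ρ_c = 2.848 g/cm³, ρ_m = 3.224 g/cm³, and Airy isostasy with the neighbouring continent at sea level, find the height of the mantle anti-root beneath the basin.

18.8 km

By Archimedes' principle applied to the lithosphere: replacing crust with seawater at the top is compensated by replacing crust with mantle at the base: d (ρ_c − ρ_w) = a (ρ_m − ρ_c).
a = d (ρ_c − ρ_w)/(ρ_m − ρ_c) = 3.88 km × 1.825/0.376 = 18.8 km.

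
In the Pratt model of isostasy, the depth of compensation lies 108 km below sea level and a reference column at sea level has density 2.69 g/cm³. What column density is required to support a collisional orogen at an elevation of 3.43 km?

2.61 g/cm³

Pratt balance: ρ_ref D = ρ (D + h).
ρ = ρ_ref D/(D + h) = 2.69 × 108 km/(108 km + 3.43 km) = 2.61 g/cm³.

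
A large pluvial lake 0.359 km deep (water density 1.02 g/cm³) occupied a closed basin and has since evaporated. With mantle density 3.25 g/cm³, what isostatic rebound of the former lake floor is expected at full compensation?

0.113 km

u = d ρ_w/ρ_m = 0.359 km × 1.02/3.25 = 0.113 km.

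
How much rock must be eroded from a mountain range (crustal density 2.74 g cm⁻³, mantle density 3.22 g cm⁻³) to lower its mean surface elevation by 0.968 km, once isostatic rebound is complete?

6.49 km

Net drop Δ = e − u = e − e ρ_c/ρ_m = e (ρ_m − ρ_c)/ρ_m.
e = Δ ρ_m/(ρ_m − ρ_c) = 0.968 km × 3.22/0.48 = 6.49 km.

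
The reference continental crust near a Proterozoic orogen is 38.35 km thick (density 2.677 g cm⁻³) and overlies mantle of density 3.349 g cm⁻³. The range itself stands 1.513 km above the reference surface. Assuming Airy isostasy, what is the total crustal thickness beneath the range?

45.9 km

Root depth r = h ρ_c / (ρ_m − ρ_c) = 1.513 km × 2.677 / 0.672 = 6.027 km.
Total thickness = T + h + r = 38.35 km + 1.513 km + 6.027 km = 45.9 km.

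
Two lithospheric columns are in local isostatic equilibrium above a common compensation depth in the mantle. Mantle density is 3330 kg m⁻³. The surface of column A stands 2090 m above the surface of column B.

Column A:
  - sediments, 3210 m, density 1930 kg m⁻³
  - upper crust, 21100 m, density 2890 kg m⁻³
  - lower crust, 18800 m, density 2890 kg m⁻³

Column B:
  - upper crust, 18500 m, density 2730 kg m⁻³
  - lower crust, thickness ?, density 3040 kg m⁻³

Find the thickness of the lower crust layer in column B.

Take the compensation level at the base of the deeper column (depth z_c below the surface of column A) and equate Σ ρ_i t_i down to z_c; mantle fills any gap and the z_c terms cancel.
Column A: 3210×1930 + 21100×2890 + 18800×2890 + (z_c − 43110)×3330
Column B: 2090×0 + 18500×2730 + x×3040 + (z_c − 2090 − 18500 − x)×3330
The z_c×3330 term appears on both sides and cancels. Collect the known terms of each column as K = Σ(ρt)_known − 3330 × (depth of known layers): K_A = 121506300 − 3330×43110 = −22050000; K_B = 50505000 − 3330×(2090 + 18500) = −18059700.
Balance: K_A = K_B − x×(3330 − 3040), so x = (K_B − K_A)/(3330 − 3040) = 3990300/290 = 13800 m.

13800 m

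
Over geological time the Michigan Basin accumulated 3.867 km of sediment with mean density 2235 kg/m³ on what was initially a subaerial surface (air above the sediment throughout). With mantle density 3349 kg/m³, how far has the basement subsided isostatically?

Subaerial load: s = t ρ_sed / ρ_m = 3.867 km × 2235/3349 = 2.58 km.

2.58 km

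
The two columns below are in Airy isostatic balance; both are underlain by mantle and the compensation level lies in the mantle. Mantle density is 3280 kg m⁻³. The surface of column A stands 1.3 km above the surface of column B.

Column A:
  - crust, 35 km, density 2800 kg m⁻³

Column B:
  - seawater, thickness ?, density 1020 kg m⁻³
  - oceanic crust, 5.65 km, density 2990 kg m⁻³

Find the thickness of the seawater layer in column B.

4.82 km

Take the compensation level at the base of the deeper column (depth z_c below the surface of column A) and equate Σ ρ_i t_i down to z_c; mantle fills any gap and the z_c terms cancel.
Column A: 35×2800 + (z_c − 35)×3280
Column B: 1.3×0 + x×1020 + 5.65×2990 + (z_c − 1.3 − 5.65 − x)×3280
The z_c×3280 term appears on both sides and cancels. Collect the known terms of each column as K = Σ(ρt)_known − 3280 × (depth of known layers): K_A = 98000 − 3280×35 = −16800; K_B = 16893.5 − 3280×(1.3 + 5.65) = −5902.5.
Balance: K_A = K_B − x×(3280 − 1020), so x = (K_B − K_A)/(3280 − 1020) = 10897.5/2260 = 4.82 km.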